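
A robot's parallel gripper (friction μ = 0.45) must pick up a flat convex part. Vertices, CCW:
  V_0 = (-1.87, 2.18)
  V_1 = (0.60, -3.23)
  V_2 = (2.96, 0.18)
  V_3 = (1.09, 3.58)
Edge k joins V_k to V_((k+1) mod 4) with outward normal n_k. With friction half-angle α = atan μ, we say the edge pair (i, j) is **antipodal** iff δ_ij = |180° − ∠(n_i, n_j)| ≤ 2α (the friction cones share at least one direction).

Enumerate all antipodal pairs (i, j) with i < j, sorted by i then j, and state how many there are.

count = 2; pairs: (0,2), (1,3)

α = atan 0.45 = 24.23°;  2α = 48.46°
n_0 = (-0.9097, -0.4153)
n_1 = (+0.8223, -0.5691)
n_2 = (+0.8762, +0.4819)
n_3 = (-0.4276, +0.9040)
  (0,1): δ = 59.23°  ·
  (0,2): δ = 4.27°  ✓
  (0,3): δ = 90.77°  ·
  (1,2): δ = 116.50°  ·
  (1,3): δ = 30.00°  ✓
  (2,3): δ = 93.50°  ·
antipodal pairs: 2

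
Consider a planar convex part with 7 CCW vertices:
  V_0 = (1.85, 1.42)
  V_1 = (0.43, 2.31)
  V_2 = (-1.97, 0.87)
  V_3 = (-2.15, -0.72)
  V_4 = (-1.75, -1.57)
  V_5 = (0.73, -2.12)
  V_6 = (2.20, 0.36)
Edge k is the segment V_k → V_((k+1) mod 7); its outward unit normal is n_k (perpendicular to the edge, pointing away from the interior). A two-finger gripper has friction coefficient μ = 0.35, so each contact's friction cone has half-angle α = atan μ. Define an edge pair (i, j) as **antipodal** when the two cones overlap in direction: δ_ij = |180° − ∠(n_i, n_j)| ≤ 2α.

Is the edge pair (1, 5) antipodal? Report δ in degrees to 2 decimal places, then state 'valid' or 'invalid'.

δ = 28.38°, valid

α = atan 0.35 = 19.29°;  2α = 38.58°
edge 1: e_1 = (-2.40, -1.44);  n_1 = (-0.5145, +0.8575)
edge 5: e_5 = (+1.47, +2.48);  n_5 = (+0.8602, -0.5099)
∠(n_1, n_5) = 151.62°
δ = |180° − 151.62°| = 28.38°
28.38° ≤ 2α = 38.58°  →  valid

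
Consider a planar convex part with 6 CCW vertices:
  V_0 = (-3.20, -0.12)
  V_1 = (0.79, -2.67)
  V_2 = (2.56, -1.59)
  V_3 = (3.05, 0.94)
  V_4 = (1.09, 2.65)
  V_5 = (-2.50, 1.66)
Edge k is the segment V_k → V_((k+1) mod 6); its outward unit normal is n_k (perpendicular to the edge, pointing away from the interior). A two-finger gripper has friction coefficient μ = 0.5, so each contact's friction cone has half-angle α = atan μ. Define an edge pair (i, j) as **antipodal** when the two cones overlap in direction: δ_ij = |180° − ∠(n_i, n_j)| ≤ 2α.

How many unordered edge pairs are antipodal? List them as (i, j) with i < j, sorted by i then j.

α = atan 0.5 = 26.57°;  2α = 53.13°
n_0 = (-0.5385, -0.8426)
n_1 = (+0.5209, -0.8536)
n_2 = (+0.9818, -0.1901)
n_3 = (+0.6574, +0.7535)
n_4 = (-0.2658, +0.9640)
n_5 = (-0.9306, +0.3660)
  (0,1): δ = 116.03°  ·
  (0,2): δ = 68.38°  ·
  (0,3): δ = 8.52°  ✓
  (0,4): δ = 48.00°  ✓
  (0,5): δ = 101.11°  ·
  (1,2): δ = 132.35°  ·
  (1,3): δ = 72.49°  ·
  (1,4): δ = 15.97°  ✓
  (1,5): δ = 37.14°  ✓
  (2,3): δ = 120.14°  ·
  (2,4): δ = 63.62°  ·
  (2,5): δ = 10.51°  ✓
  (3,4): δ = 123.48°  ·
  (3,5): δ = 70.36°  ·
  (4,5): δ = 126.88°  ·
antipodal pairs: 5

count = 5; pairs: (0,3), (0,4), (1,4), (1,5), (2,5)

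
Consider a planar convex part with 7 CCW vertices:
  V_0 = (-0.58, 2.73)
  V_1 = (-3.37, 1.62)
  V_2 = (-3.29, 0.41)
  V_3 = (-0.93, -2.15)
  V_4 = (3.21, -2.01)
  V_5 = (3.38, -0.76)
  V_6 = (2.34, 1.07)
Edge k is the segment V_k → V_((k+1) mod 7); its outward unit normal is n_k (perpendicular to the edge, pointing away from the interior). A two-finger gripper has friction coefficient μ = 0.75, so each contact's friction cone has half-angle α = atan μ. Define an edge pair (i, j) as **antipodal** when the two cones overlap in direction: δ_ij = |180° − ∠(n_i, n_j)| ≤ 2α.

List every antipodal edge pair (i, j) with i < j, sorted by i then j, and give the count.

α = atan 0.75 = 36.87°;  2α = 73.74°
n_0 = (-0.3697, +0.9292)
n_1 = (-0.9978, -0.0660)
n_2 = (-0.7352, -0.6778)
n_3 = (+0.0338, -0.9994)
n_4 = (+0.9909, -0.1348)
n_5 = (+0.8694, +0.4941)
n_6 = (+0.4942, +0.8693)
  (0,1): δ = 107.91°  ·
  (0,2): δ = 69.02°  ✓
  (0,3): δ = 19.76°  ✓
  (0,4): δ = 60.56°  ✓
  (0,5): δ = 97.91°  ·
  (0,6): δ = 128.69°  ·
  (1,2): δ = 141.11°  ·
  (1,3): δ = 91.85°  ·
  (1,4): δ = 11.53°  ✓
  (1,5): δ = 25.83°  ✓
  (1,6): δ = 56.60°  ✓
  (2,3): δ = 130.74°  ·
  (2,4): δ = 50.42°  ✓
  (2,5): δ = 13.06°  ✓
  (2,6): δ = 17.71°  ✓
  (3,4): δ = 99.68°  ·
  (3,5): δ = 62.33°  ✓
  (3,6): δ = 31.55°  ✓
  (4,5): δ = 142.65°  ·
  (4,6): δ = 111.87°  ·
  (5,6): δ = 149.23°  ·
antipodal pairs: 11

count = 11; pairs: (0,2), (0,3), (0,4), (1,4), (1,5), (1,6), (2,4), (2,5), (2,6), (3,5), (3,6)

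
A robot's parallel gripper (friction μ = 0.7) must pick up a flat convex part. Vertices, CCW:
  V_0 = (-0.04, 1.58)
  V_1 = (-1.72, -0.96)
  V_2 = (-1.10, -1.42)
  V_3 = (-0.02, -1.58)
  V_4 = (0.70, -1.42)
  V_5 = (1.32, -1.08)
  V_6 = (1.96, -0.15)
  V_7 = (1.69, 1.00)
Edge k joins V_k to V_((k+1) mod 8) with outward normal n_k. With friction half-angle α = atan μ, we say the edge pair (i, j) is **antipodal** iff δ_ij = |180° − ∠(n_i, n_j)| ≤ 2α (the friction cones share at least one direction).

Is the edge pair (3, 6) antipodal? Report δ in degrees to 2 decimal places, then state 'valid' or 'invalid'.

α = atan 0.7 = 34.99°;  2α = 69.98°
edge 3: e_3 = (+0.72, +0.16);  n_3 = (+0.2169, -0.9762)
edge 6: e_6 = (-0.27, +1.15);  n_6 = (+0.9735, +0.2286)
∠(n_3, n_6) = 90.68°
δ = |180° − 90.68°| = 89.32°
89.32° > 2α = 69.98°  →  invalid

δ = 89.32°, invalid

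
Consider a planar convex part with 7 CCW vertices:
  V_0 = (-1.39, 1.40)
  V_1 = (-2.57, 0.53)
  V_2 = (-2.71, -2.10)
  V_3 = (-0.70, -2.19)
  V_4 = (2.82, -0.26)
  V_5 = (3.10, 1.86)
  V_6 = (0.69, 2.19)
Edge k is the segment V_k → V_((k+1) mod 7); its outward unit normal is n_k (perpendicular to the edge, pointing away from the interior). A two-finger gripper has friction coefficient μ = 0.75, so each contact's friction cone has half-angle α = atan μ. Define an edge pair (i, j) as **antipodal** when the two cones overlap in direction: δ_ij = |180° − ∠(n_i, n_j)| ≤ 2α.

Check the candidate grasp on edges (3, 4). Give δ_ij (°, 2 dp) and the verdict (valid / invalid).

δ = 126.26°, invalid

α = atan 0.75 = 36.87°;  2α = 73.74°
edge 3: e_3 = (+3.52, +1.93);  n_3 = (+0.4808, -0.8768)
edge 4: e_4 = (+0.28, +2.12);  n_4 = (+0.9914, -0.1309)
∠(n_3, n_4) = 53.74°
δ = |180° − 53.74°| = 126.26°
126.26° > 2α = 73.74°  →  invalid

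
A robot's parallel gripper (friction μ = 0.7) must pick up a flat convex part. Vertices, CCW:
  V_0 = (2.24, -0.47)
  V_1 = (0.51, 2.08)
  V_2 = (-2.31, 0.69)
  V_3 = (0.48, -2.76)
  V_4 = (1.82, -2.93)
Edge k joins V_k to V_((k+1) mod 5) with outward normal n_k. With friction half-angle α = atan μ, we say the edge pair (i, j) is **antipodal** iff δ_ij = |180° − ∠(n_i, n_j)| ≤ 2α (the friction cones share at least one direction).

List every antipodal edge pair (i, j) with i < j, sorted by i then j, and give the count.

count = 5; pairs: (0,2), (0,3), (1,3), (1,4), (2,4)

α = atan 0.7 = 34.99°;  2α = 69.98°
n_0 = (+0.8275, +0.5614)
n_1 = (-0.4421, +0.8970)
n_2 = (-0.7776, -0.6288)
n_3 = (-0.1259, -0.9920)
n_4 = (+0.9857, -0.1683)
  (0,1): δ = 97.92°  ·
  (0,2): δ = 4.81°  ✓
  (0,3): δ = 48.62°  ✓
  (0,4): δ = 136.16°  ·
  (1,2): δ = 77.28°  ·
  (1,3): δ = 33.47°  ✓
  (1,4): δ = 54.07°  ✓
  (2,3): δ = 136.19°  ·
  (2,4): δ = 48.65°  ✓
  (3,4): δ = 92.46°  ·
antipodal pairs: 5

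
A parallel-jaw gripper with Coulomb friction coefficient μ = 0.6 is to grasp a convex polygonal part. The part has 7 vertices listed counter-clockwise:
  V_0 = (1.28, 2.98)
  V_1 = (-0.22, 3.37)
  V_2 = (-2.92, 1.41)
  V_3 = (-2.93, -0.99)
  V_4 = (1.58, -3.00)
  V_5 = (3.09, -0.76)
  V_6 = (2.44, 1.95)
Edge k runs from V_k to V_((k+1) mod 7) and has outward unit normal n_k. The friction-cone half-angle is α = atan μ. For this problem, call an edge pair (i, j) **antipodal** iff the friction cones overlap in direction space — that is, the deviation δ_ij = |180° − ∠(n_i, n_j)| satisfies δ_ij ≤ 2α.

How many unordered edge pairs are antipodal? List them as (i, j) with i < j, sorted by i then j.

α = atan 0.6 = 30.96°;  2α = 61.93°
n_0 = (+0.2516, +0.9678)
n_1 = (-0.5875, +0.8093)
n_2 = (-1.0000, +0.0042)
n_3 = (-0.4071, -0.9134)
n_4 = (+0.8292, -0.5590)
n_5 = (+0.9724, +0.2332)
n_6 = (+0.6640, +0.7478)
  (0,1): δ = 129.45°  ·
  (0,2): δ = 75.66°  ·
  (0,3): δ = 9.45°  ✓
  (0,4): δ = 70.59°  ·
  (0,5): δ = 118.06°  ·
  (0,6): δ = 152.97°  ·
  (1,2): δ = 126.22°  ·
  (1,3): δ = 60.00°  ✓
  (1,4): δ = 20.04°  ✓
  (1,5): δ = 67.51°  ·
  (1,6): δ = 102.42°  ·
  (2,3): δ = 113.78°  ·
  (2,4): δ = 33.75°  ✓
  (2,5): δ = 13.73°  ✓
  (2,6): δ = 48.64°  ✓
  (3,4): δ = 99.96°  ·
  (3,5): δ = 52.49°  ✓
  (3,6): δ = 17.58°  ✓
  (4,5): δ = 132.53°  ·
  (4,6): δ = 97.62°  ·
  (5,6): δ = 145.09°  ·
antipodal pairs: 8

count = 8; pairs: (0,3), (1,3), (1,4), (2,4), (2,5), (2,6), (3,5), (3,6)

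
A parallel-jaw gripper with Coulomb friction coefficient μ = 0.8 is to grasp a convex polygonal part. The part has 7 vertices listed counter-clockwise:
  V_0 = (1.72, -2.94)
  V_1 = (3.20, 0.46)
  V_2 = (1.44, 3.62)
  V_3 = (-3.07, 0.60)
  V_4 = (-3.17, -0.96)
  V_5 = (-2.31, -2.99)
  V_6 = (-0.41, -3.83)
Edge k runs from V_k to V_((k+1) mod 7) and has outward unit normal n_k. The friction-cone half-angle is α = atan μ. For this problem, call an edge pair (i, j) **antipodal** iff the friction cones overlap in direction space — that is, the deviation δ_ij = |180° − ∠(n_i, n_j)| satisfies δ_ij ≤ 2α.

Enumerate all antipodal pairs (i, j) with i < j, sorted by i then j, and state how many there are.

α = atan 0.8 = 38.66°;  2α = 77.32°
n_0 = (+0.9169, -0.3991)
n_1 = (+0.8736, +0.4866)
n_2 = (-0.5564, +0.8309)
n_3 = (-0.9980, +0.0640)
n_4 = (-0.9208, -0.3901)
n_5 = (-0.4044, -0.9146)
n_6 = (+0.3855, -0.9227)
  (0,1): δ = 127.36°  ·
  (0,2): δ = 32.67°  ✓
  (0,3): δ = 19.86°  ✓
  (0,4): δ = 46.48°  ✓
  (0,5): δ = 89.67°  ·
  (0,6): δ = 136.20°  ·
  (1,2): δ = 85.31°  ·
  (1,3): δ = 32.78°  ✓
  (1,4): δ = 6.16°  ✓
  (1,5): δ = 37.03°  ✓
  (1,6): δ = 83.56°  ·
  (2,3): δ = 127.47°  ·
  (2,4): δ = 100.85°  ·
  (2,5): δ = 57.66°  ✓
  (2,6): δ = 11.13°  ✓
  (3,4): δ = 153.37°  ·
  (3,5): δ = 110.18°  ·
  (3,6): δ = 63.66°  ✓
  (4,5): δ = 136.81°  ·
  (4,6): δ = 90.28°  ·
  (5,6): δ = 133.47°  ·
antipodal pairs: 9

count = 9; pairs: (0,2), (0,3), (0,4), (1,3), (1,4), (1,5), (2,5), (2,6), (3,6)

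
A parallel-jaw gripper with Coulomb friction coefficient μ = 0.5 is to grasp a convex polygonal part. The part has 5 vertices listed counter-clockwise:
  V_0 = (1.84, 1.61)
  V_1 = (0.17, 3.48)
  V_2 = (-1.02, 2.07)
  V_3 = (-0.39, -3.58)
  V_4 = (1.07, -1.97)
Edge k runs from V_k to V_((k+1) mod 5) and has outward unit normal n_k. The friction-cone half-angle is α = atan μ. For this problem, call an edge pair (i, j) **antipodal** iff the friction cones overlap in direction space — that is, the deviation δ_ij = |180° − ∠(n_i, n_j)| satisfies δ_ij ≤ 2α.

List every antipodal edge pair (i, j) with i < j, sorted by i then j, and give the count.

count = 5; pairs: (0,2), (1,3), (1,4), (2,3), (2,4)

α = atan 0.5 = 26.57°;  2α = 53.13°
n_0 = (+0.7459, +0.6661)
n_1 = (-0.7642, +0.6450)
n_2 = (-0.9938, -0.1108)
n_3 = (+0.7408, -0.6718)
n_4 = (+0.9776, -0.2103)
  (0,1): δ = 81.93°  ·
  (0,2): δ = 35.40°  ✓
  (0,3): δ = 96.03°  ·
  (0,4): δ = 126.10°  ·
  (1,2): δ = 133.47°  ·
  (1,3): δ = 2.04°  ✓
  (1,4): δ = 28.02°  ✓
  (2,3): δ = 48.57°  ✓
  (2,4): δ = 18.50°  ✓
  (3,4): δ = 149.94°  ·
antipodal pairs: 5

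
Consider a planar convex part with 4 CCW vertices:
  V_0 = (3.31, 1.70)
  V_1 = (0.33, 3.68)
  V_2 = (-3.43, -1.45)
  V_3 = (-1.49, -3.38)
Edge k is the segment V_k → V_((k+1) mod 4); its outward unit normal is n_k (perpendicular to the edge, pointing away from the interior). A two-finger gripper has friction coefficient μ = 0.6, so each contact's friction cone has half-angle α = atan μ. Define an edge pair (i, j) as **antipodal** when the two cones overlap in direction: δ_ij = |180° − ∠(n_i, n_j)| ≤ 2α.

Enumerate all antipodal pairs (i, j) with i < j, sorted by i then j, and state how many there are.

α = atan 0.6 = 30.96°;  2α = 61.93°
n_0 = (+0.5534, +0.8329)
n_1 = (-0.8066, +0.5912)
n_2 = (-0.7053, -0.7089)
n_3 = (+0.7269, -0.6868)
  (0,1): δ = 92.64°  ·
  (0,2): δ = 11.25°  ✓
  (0,3): δ = 80.22°  ·
  (1,2): δ = 98.61°  ·
  (1,3): δ = 7.14°  ✓
  (2,3): δ = 88.52°  ·
antipodal pairs: 2

count = 2; pairs: (0,2), (1,3)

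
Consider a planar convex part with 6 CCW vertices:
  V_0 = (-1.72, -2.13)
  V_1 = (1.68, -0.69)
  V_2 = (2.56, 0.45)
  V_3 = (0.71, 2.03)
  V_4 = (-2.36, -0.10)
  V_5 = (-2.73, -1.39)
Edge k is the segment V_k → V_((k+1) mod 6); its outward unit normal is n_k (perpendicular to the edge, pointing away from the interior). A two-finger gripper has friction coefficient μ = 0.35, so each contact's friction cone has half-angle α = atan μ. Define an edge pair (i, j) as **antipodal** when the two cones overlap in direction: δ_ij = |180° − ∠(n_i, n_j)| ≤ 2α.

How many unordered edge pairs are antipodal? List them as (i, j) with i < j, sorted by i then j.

α = atan 0.35 = 19.29°;  2α = 38.58°
n_0 = (+0.3900, -0.9208)
n_1 = (+0.7916, -0.6111)
n_2 = (+0.6494, +0.7604)
n_3 = (-0.5700, +0.8216)
n_4 = (-0.9612, +0.2757)
n_5 = (-0.5910, -0.8067)
  (0,1): δ = 150.62°  ·
  (0,2): δ = 63.45°  ·
  (0,3): δ = 11.80°  ✓
  (0,4): δ = 51.04°  ·
  (0,5): δ = 120.82°  ·
  (1,2): δ = 92.83°  ·
  (1,3): δ = 17.58°  ✓
  (1,4): δ = 21.66°  ✓
  (1,5): δ = 91.44°  ·
  (2,3): δ = 104.75°  ·
  (2,4): δ = 65.50°  ·
  (2,5): δ = 4.27°  ✓
  (3,4): δ = 140.76°  ·
  (3,5): δ = 70.98°  ·
  (4,5): δ = 110.23°  ·
antipodal pairs: 4

count = 4; pairs: (0,3), (1,3), (1,4), (2,5)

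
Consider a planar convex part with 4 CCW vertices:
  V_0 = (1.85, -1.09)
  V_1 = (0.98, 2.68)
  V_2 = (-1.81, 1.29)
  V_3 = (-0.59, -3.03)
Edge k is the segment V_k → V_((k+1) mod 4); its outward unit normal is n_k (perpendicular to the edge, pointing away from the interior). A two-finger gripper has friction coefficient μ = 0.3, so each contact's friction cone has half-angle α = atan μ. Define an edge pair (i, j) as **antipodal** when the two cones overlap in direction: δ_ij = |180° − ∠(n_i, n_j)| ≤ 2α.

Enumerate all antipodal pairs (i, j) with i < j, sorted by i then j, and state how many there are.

α = atan 0.3 = 16.70°;  2α = 33.40°
n_0 = (+0.9744, +0.2249)
n_1 = (-0.4459, +0.8951)
n_2 = (-0.9624, -0.2718)
n_3 = (+0.6223, -0.7827)
  (0,1): δ = 76.51°  ·
  (0,2): δ = 2.78°  ✓
  (0,3): δ = 115.49°  ·
  (1,2): δ = 100.71°  ·
  (1,3): δ = 12.00°  ✓
  (2,3): δ = 67.28°  ·
antipodal pairs: 2

count = 2; pairs: (0,2), (1,3)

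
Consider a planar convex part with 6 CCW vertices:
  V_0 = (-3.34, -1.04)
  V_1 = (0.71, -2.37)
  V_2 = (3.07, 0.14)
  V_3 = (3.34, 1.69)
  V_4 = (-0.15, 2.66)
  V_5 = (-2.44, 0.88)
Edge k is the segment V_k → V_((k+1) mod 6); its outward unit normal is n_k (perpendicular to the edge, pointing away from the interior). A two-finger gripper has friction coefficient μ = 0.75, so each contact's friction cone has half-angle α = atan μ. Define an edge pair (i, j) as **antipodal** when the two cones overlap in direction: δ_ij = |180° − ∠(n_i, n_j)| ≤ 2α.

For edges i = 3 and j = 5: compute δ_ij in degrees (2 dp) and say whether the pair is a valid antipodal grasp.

α = atan 0.75 = 36.87°;  2α = 73.74°
edge 3: e_3 = (-3.49, +0.97);  n_3 = (+0.2678, +0.9635)
edge 5: e_5 = (-0.90, -1.92);  n_5 = (-0.9055, +0.4244)
∠(n_3, n_5) = 80.42°
δ = |180° − 80.42°| = 99.58°
99.58° > 2α = 73.74°  →  invalid

δ = 99.58°, invalid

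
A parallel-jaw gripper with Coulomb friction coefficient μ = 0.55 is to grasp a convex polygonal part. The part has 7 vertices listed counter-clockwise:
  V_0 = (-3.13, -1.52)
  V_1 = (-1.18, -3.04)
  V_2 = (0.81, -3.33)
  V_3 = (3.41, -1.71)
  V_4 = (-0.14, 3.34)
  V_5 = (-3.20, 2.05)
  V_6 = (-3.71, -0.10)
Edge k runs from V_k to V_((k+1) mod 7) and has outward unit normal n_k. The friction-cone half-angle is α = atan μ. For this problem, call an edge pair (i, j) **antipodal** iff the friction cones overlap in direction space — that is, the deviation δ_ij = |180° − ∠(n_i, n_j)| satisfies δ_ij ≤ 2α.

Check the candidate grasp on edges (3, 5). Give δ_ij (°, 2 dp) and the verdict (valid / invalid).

δ = 48.45°, valid

α = atan 0.55 = 28.81°;  2α = 57.62°
edge 3: e_3 = (-3.55, +5.05);  n_3 = (+0.8181, +0.5751)
edge 5: e_5 = (-0.51, -2.15);  n_5 = (-0.9730, +0.2308)
∠(n_3, n_5) = 131.55°
δ = |180° − 131.55°| = 48.45°
48.45° ≤ 2α = 57.62°  →  valid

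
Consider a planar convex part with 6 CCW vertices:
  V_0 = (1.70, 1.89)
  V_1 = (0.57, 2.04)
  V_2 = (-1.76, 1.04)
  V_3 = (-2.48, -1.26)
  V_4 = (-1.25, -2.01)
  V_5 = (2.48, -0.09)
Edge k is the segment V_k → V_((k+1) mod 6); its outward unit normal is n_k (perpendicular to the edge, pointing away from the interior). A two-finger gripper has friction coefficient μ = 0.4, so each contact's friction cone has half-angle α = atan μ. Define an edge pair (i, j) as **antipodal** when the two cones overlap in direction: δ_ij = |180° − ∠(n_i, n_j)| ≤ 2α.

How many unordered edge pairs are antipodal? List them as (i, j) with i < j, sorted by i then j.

count = 5; pairs: (0,3), (0,4), (1,4), (2,5), (3,5)

α = atan 0.4 = 21.80°;  2α = 43.60°
n_0 = (+0.1316, +0.9913)
n_1 = (-0.3944, +0.9189)
n_2 = (-0.9543, +0.2987)
n_3 = (-0.5206, -0.8538)
n_4 = (+0.4577, -0.8891)
n_5 = (+0.9304, +0.3665)
  (0,1): δ = 149.21°  ·
  (0,2): δ = 99.82°  ·
  (0,3): δ = 23.81°  ✓
  (0,4): δ = 34.80°  ✓
  (0,5): δ = 119.06°  ·
  (1,2): δ = 130.61°  ·
  (1,3): δ = 54.60°  ·
  (1,4): δ = 4.01°  ✓
  (1,5): δ = 88.27°  ·
  (2,3): δ = 103.99°  ·
  (2,4): δ = 45.38°  ·
  (2,5): δ = 38.88°  ✓
  (3,4): δ = 121.39°  ·
  (3,5): δ = 37.13°  ✓
  (4,5): δ = 95.74°  ·
antipodal pairs: 5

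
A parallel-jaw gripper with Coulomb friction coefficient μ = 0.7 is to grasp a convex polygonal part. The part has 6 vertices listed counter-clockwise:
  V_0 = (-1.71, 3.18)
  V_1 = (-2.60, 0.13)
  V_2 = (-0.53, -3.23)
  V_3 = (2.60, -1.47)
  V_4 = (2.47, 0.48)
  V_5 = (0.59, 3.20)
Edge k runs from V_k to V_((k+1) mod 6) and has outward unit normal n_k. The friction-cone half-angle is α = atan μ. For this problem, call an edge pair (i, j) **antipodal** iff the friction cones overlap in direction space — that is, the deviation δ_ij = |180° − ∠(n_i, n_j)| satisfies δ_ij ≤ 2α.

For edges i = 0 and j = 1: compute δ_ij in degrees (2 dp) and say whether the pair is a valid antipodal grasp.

δ = 132.10°, invalid

α = atan 0.7 = 34.99°;  2α = 69.98°
edge 0: e_0 = (-0.89, -3.05);  n_0 = (-0.9600, +0.2801)
edge 1: e_1 = (+2.07, -3.36);  n_1 = (-0.8514, -0.5245)
∠(n_0, n_1) = 47.90°
δ = |180° − 47.90°| = 132.10°
132.10° > 2α = 69.98°  →  invalid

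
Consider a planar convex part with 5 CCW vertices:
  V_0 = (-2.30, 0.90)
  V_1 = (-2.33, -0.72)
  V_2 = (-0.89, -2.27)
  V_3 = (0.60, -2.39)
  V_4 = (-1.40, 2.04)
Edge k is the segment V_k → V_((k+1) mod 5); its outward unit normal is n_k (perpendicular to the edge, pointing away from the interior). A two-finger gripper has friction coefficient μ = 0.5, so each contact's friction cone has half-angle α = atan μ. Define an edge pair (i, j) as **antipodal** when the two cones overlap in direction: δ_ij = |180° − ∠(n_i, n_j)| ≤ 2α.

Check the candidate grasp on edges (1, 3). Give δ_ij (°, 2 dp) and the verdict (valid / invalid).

δ = 18.60°, valid

α = atan 0.5 = 26.57°;  2α = 53.13°
edge 1: e_1 = (+1.44, -1.55);  n_1 = (-0.7326, -0.6806)
edge 3: e_3 = (-2.00, +4.43);  n_3 = (+0.9114, +0.4115)
∠(n_1, n_3) = 161.40°
δ = |180° − 161.40°| = 18.60°
18.60° ≤ 2α = 53.13°  →  valid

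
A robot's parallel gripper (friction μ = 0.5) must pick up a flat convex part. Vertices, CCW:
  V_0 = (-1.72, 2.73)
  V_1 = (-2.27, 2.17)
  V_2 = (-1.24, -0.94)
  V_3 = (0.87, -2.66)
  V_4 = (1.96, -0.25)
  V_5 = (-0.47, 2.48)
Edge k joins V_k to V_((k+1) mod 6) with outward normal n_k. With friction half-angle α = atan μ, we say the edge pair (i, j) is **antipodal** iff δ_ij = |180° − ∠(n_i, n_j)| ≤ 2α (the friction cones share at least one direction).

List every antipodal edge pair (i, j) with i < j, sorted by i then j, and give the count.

α = atan 0.5 = 26.57°;  2α = 53.13°
n_0 = (-0.7134, +0.7007)
n_1 = (-0.9493, -0.3144)
n_2 = (-0.6318, -0.7751)
n_3 = (+0.9111, -0.4121)
n_4 = (+0.7470, +0.6649)
n_5 = (+0.1961, +0.9806)
  (0,1): δ = 117.19°  ·
  (0,2): δ = 84.70°  ·
  (0,3): δ = 20.15°  ✓
  (0,4): δ = 86.16°  ·
  (0,5): δ = 123.17°  ·
  (1,2): δ = 147.51°  ·
  (1,3): δ = 42.66°  ✓
  (1,4): δ = 23.35°  ✓
  (1,5): δ = 60.37°  ·
  (2,3): δ = 75.15°  ·
  (2,4): δ = 9.14°  ✓
  (2,5): δ = 27.88°  ✓
  (3,4): δ = 113.99°  ·
  (3,5): δ = 76.97°  ·
  (4,5): δ = 142.98°  ·
antipodal pairs: 5

count = 5; pairs: (0,3), (1,3), (1,4), (2,4), (2,5)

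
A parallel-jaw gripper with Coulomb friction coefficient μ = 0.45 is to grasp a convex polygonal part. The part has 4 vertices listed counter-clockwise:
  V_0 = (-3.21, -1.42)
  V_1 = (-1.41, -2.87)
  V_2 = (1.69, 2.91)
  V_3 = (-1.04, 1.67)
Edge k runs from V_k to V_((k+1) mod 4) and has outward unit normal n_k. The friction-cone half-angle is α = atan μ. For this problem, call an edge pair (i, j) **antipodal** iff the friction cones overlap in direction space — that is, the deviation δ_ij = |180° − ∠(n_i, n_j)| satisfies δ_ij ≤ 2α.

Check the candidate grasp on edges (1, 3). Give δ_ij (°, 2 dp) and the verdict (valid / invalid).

δ = 6.87°, valid

α = atan 0.45 = 24.23°;  2α = 48.46°
edge 1: e_1 = (+3.10, +5.78);  n_1 = (+0.8813, -0.4726)
edge 3: e_3 = (-2.17, -3.09);  n_3 = (-0.8184, +0.5747)
∠(n_1, n_3) = 173.13°
δ = |180° − 173.13°| = 6.87°
6.87° ≤ 2α = 48.46°  →  valid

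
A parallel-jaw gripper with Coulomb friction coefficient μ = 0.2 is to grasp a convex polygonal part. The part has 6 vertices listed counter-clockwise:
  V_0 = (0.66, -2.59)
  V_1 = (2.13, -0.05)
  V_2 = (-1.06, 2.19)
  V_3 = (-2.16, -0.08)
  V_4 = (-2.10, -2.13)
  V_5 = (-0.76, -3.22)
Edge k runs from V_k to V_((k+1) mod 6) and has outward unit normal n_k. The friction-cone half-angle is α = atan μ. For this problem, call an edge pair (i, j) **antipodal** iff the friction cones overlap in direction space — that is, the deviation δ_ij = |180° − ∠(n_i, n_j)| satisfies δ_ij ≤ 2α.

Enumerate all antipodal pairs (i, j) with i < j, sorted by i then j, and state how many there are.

count = 2; pairs: (0,2), (1,4)

α = atan 0.2 = 11.31°;  2α = 22.62°
n_0 = (+0.8655, -0.5009)
n_1 = (+0.5747, +0.8184)
n_2 = (-0.8999, +0.4361)
n_3 = (-0.9996, -0.0293)
n_4 = (-0.6310, -0.7758)
n_5 = (+0.4055, -0.9141)
  (0,1): δ = 95.02°  ·
  (0,2): δ = 4.21°  ✓
  (0,3): δ = 31.74°  ·
  (0,4): δ = 80.93°  ·
  (0,5): δ = 143.98°  ·
  (1,2): δ = 80.78°  ·
  (1,3): δ = 53.25°  ·
  (1,4): δ = 4.05°  ✓
  (1,5): δ = 59.00°  ·
  (2,3): δ = 152.47°  ·
  (2,4): δ = 103.27°  ·
  (2,5): δ = 40.22°  ·
  (3,4): δ = 130.80°  ·
  (3,5): δ = 67.75°  ·
  (4,5): δ = 116.95°  ·
antipodal pairs: 2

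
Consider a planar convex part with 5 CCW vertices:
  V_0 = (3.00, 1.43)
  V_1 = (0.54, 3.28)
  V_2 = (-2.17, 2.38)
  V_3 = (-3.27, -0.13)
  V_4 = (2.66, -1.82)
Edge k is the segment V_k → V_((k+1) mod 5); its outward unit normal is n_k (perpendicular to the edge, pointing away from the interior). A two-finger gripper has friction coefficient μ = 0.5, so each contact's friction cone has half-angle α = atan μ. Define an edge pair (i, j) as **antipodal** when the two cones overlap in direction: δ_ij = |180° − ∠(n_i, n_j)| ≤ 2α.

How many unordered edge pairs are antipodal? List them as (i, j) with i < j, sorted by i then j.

count = 3; pairs: (0,3), (1,3), (2,4)

α = atan 0.5 = 26.57°;  2α = 53.13°
n_0 = (+0.6010, +0.7992)
n_1 = (-0.3152, +0.9490)
n_2 = (-0.9159, +0.4014)
n_3 = (-0.2741, -0.9617)
n_4 = (+0.9946, -0.1040)
  (0,1): δ = 124.68°  ·
  (0,2): δ = 76.72°  ·
  (0,3): δ = 21.04°  ✓
  (0,4): δ = 120.97°  ·
  (1,2): δ = 132.04°  ·
  (1,3): δ = 34.28°  ✓
  (1,4): δ = 65.66°  ·
  (2,3): δ = 82.24°  ·
  (2,4): δ = 17.69°  ✓
  (3,4): δ = 80.07°  ·
antipodal pairs: 3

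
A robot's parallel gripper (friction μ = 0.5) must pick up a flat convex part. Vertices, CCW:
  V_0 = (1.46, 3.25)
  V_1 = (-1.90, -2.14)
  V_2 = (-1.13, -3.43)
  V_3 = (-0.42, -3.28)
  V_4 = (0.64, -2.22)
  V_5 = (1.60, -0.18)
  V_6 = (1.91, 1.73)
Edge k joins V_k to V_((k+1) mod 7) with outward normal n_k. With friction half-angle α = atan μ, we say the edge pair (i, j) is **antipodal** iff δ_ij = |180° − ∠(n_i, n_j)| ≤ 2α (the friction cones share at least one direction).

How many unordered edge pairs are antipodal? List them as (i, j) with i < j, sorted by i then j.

α = atan 0.5 = 26.57°;  2α = 53.13°
n_0 = (-0.8486, +0.5290)
n_1 = (-0.8587, -0.5125)
n_2 = (+0.2067, -0.9784)
n_3 = (+0.7071, -0.7071)
n_4 = (+0.9048, -0.4258)
n_5 = (+0.9871, -0.1602)
n_6 = (+0.9589, +0.2839)
  (0,1): δ = 117.23°  ·
  (0,2): δ = 46.13°  ✓
  (0,3): δ = 13.06°  ✓
  (0,4): δ = 6.74°  ✓
  (0,5): δ = 22.72°  ✓
  (0,6): δ = 48.43°  ✓
  (1,2): δ = 108.90°  ·
  (1,3): δ = 75.83°  ·
  (1,4): δ = 56.03°  ·
  (1,5): δ = 40.05°  ✓
  (1,6): δ = 14.34°  ✓
  (2,3): δ = 146.93°  ·
  (2,4): δ = 127.13°  ·
  (2,5): δ = 111.15°  ·
  (2,6): δ = 85.44°  ·
  (3,4): δ = 160.20°  ·
  (3,5): δ = 144.22°  ·
  (3,6): δ = 118.51°  ·
  (4,5): δ = 164.02°  ·
  (4,6): δ = 138.31°  ·
  (5,6): δ = 154.29°  ·
antipodal pairs: 7

count = 7; pairs: (0,2), (0,3), (0,4), (0,5), (0,6), (1,5), (1,6)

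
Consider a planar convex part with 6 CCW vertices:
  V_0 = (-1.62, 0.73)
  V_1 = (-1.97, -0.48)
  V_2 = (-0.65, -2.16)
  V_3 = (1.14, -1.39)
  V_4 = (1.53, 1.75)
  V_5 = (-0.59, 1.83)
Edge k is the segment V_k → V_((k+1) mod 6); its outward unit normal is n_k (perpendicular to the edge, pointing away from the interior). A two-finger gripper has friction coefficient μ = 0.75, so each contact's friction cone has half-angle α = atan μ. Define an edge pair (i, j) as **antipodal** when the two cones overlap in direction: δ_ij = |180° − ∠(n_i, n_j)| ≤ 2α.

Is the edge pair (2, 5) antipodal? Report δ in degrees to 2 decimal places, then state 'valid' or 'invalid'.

δ = 23.61°, valid

α = atan 0.75 = 36.87°;  2α = 73.74°
edge 2: e_2 = (+1.79, +0.77);  n_2 = (+0.3952, -0.9186)
edge 5: e_5 = (-1.03, -1.10);  n_5 = (-0.7300, +0.6835)
∠(n_2, n_5) = 156.39°
δ = |180° − 156.39°| = 23.61°
23.61° ≤ 2α = 73.74°  →  valid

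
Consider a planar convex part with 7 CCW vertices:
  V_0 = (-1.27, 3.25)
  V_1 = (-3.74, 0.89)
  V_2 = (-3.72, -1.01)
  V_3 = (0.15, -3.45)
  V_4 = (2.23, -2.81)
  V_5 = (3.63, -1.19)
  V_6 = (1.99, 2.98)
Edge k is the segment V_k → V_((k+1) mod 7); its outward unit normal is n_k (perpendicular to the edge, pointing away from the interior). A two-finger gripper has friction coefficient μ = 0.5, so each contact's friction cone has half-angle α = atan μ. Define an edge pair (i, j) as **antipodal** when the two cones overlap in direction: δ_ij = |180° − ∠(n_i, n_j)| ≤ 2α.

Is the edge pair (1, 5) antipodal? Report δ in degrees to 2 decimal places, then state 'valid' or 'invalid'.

α = atan 0.5 = 26.57°;  2α = 53.13°
edge 1: e_1 = (+0.02, -1.90);  n_1 = (-0.9999, -0.0105)
edge 5: e_5 = (-1.64, +4.17);  n_5 = (+0.9306, +0.3660)
∠(n_1, n_5) = 159.13°
δ = |180° − 159.13°| = 20.87°
20.87° ≤ 2α = 53.13°  →  valid

δ = 20.87°, valid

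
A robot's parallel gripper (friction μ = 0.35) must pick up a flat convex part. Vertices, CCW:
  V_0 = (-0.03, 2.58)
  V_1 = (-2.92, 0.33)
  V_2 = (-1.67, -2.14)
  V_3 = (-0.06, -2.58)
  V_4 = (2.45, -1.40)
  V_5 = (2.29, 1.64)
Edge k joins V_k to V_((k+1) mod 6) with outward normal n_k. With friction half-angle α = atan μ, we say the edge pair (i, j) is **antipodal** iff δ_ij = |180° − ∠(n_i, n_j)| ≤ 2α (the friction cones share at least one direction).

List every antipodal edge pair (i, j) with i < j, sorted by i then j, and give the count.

α = atan 0.35 = 19.29°;  2α = 38.58°
n_0 = (-0.6143, +0.7891)
n_1 = (-0.8922, -0.4515)
n_2 = (-0.2636, -0.9646)
n_3 = (+0.4254, -0.9050)
n_4 = (+0.9986, +0.0526)
n_5 = (+0.3755, +0.9268)
  (0,1): δ = 101.06°  ·
  (0,2): δ = 53.19°  ·
  (0,3): δ = 12.72°  ✓
  (0,4): δ = 55.11°  ·
  (0,5): δ = 120.04°  ·
  (1,2): δ = 132.13°  ·
  (1,3): δ = 91.66°  ·
  (1,4): δ = 23.83°  ✓
  (1,5): δ = 41.10°  ·
  (2,3): δ = 139.54°  ·
  (2,4): δ = 71.70°  ·
  (2,5): δ = 6.77°  ✓
  (3,4): δ = 112.17°  ·
  (3,5): δ = 47.24°  ·
  (4,5): δ = 115.07°  ·
antipodal pairs: 3

count = 3; pairs: (0,3), (1,4), (2,5)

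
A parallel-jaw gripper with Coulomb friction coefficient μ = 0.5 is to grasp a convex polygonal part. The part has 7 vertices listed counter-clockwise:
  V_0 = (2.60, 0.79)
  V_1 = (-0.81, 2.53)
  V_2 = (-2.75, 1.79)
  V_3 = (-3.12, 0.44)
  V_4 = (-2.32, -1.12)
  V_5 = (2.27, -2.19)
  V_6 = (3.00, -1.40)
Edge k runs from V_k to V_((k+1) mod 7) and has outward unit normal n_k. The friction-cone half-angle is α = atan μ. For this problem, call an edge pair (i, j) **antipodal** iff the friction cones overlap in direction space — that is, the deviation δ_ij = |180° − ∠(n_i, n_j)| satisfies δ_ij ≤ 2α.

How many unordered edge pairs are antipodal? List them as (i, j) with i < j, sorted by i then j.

α = atan 0.5 = 26.57°;  2α = 53.13°
n_0 = (+0.4545, +0.8907)
n_1 = (-0.3564, +0.9343)
n_2 = (-0.9644, +0.2643)
n_3 = (-0.8898, -0.4563)
n_4 = (-0.2270, -0.9739)
n_5 = (+0.7344, -0.6787)
n_6 = (+0.9837, +0.1797)
  (0,1): δ = 132.09°  ·
  (0,2): δ = 78.29°  ·
  (0,3): δ = 35.82°  ✓
  (0,4): δ = 13.91°  ✓
  (0,5): δ = 74.29°  ·
  (0,6): δ = 127.38°  ·
  (1,2): δ = 126.21°  ·
  (1,3): δ = 83.73°  ·
  (1,4): δ = 34.00°  ✓
  (1,5): δ = 26.38°  ✓
  (1,6): δ = 79.47°  ·
  (2,3): δ = 137.52°  ·
  (2,4): δ = 87.80°  ·
  (2,5): δ = 27.41°  ✓
  (2,6): δ = 25.68°  ✓
  (3,4): δ = 130.27°  ·
  (3,5): δ = 69.89°  ·
  (3,6): δ = 16.80°  ✓
  (4,5): δ = 119.62°  ·
  (4,6): δ = 66.53°  ·
  (5,6): δ = 126.91°  ·
antipodal pairs: 7

count = 7; pairs: (0,3), (0,4), (1,4), (1,5), (2,5), (2,6), (3,6)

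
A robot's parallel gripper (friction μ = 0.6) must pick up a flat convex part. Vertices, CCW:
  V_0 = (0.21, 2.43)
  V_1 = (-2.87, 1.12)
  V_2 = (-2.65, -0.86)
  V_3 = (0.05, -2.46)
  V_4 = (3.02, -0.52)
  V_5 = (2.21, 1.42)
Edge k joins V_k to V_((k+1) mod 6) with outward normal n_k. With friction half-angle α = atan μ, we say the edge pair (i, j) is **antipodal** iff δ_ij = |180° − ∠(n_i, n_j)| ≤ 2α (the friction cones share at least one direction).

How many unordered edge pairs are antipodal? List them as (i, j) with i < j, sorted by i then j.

α = atan 0.6 = 30.96°;  2α = 61.93°
n_0 = (-0.3914, +0.9202)
n_1 = (-0.9939, -0.1104)
n_2 = (-0.5098, -0.8603)
n_3 = (+0.5469, -0.8372)
n_4 = (+0.9228, +0.3853)
n_5 = (+0.4508, +0.8926)
  (0,1): δ = 106.70°  ·
  (0,2): δ = 53.69°  ✓
  (0,3): δ = 10.11°  ✓
  (0,4): δ = 89.62°  ·
  (0,5): δ = 130.16°  ·
  (1,2): δ = 126.99°  ·
  (1,3): δ = 63.19°  ·
  (1,4): δ = 16.32°  ✓
  (1,5): δ = 56.87°  ✓
  (2,3): δ = 116.20°  ·
  (2,4): δ = 36.69°  ✓
  (2,5): δ = 3.86°  ✓
  (3,4): δ = 100.49°  ·
  (3,5): δ = 59.95°  ✓
  (4,5): δ = 139.46°  ·
antipodal pairs: 7

count = 7; pairs: (0,2), (0,3), (1,4), (1,5), (2,4), (2,5), (3,5)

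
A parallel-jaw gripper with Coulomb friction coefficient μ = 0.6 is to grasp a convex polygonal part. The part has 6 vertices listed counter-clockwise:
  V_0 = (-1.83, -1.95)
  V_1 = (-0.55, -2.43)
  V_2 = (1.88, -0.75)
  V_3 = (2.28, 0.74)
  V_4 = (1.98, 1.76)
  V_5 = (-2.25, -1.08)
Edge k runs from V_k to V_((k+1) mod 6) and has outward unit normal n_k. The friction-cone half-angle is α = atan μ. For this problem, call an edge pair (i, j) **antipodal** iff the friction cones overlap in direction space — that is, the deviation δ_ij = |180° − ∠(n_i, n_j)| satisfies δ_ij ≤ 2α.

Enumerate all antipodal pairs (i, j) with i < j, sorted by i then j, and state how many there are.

α = atan 0.6 = 30.96°;  2α = 61.93°
n_0 = (-0.3511, -0.9363)
n_1 = (+0.5687, -0.8226)
n_2 = (+0.9658, -0.2593)
n_3 = (+0.9594, +0.2822)
n_4 = (-0.5574, +0.8302)
n_5 = (-0.9006, -0.4347)
  (0,1): δ = 124.79°  ·
  (0,2): δ = 84.47°  ·
  (0,3): δ = 53.05°  ✓
  (0,4): δ = 54.43°  ✓
  (0,5): δ = 136.33°  ·
  (1,2): δ = 139.69°  ·
  (1,3): δ = 108.27°  ·
  (1,4): δ = 0.78°  ✓
  (1,5): δ = 81.11°  ·
  (2,3): δ = 148.58°  ·
  (2,4): δ = 41.10°  ✓
  (2,5): δ = 40.80°  ✓
  (3,4): δ = 72.51°  ·
  (3,5): δ = 9.38°  ✓
  (4,5): δ = 98.11°  ·
antipodal pairs: 6

count = 6; pairs: (0,3), (0,4), (1,4), (2,4), (2,5), (3,5)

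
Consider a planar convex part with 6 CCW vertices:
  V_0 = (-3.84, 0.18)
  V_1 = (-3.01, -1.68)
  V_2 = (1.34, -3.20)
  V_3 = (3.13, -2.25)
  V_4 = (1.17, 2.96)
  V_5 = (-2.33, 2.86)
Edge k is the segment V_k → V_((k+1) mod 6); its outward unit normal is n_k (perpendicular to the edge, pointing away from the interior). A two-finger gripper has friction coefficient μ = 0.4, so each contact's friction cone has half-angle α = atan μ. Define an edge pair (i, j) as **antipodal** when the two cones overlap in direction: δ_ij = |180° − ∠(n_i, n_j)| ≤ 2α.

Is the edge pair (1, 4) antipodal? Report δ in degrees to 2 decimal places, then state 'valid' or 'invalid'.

α = atan 0.4 = 21.80°;  2α = 43.60°
edge 1: e_1 = (+4.35, -1.52);  n_1 = (-0.3299, -0.9440)
edge 4: e_4 = (-3.50, -0.10);  n_4 = (-0.0286, +0.9996)
∠(n_1, n_4) = 159.10°
δ = |180° − 159.10°| = 20.90°
20.90° ≤ 2α = 43.60°  →  valid

δ = 20.90°, valid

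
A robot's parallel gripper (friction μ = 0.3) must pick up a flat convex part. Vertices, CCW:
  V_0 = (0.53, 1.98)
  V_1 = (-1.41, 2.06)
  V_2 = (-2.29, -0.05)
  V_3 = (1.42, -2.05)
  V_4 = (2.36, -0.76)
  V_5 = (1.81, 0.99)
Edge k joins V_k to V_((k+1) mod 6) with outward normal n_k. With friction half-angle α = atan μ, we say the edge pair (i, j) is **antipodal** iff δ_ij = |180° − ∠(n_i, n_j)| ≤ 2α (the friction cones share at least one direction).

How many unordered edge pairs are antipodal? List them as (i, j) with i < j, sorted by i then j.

α = atan 0.3 = 16.70°;  2α = 33.40°
n_0 = (+0.0412, +0.9992)
n_1 = (-0.9229, +0.3849)
n_2 = (-0.4745, -0.8802)
n_3 = (+0.8082, -0.5889)
n_4 = (+0.9540, +0.2998)
n_5 = (+0.6118, +0.7910)
  (0,1): δ = 110.28°  ·
  (0,2): δ = 25.97°  ✓
  (0,3): δ = 56.28°  ·
  (0,4): δ = 109.81°  ·
  (0,5): δ = 144.64°  ·
  (1,2): δ = 95.69°  ·
  (1,3): δ = 13.44°  ✓
  (1,4): δ = 40.09°  ·
  (1,5): δ = 74.92°  ·
  (2,3): δ = 97.75°  ·
  (2,4): δ = 44.22°  ·
  (2,5): δ = 9.39°  ✓
  (3,4): δ = 126.47°  ·
  (3,5): δ = 91.64°  ·
  (4,5): δ = 145.17°  ·
antipodal pairs: 3

count = 3; pairs: (0,2), (1,3), (2,5)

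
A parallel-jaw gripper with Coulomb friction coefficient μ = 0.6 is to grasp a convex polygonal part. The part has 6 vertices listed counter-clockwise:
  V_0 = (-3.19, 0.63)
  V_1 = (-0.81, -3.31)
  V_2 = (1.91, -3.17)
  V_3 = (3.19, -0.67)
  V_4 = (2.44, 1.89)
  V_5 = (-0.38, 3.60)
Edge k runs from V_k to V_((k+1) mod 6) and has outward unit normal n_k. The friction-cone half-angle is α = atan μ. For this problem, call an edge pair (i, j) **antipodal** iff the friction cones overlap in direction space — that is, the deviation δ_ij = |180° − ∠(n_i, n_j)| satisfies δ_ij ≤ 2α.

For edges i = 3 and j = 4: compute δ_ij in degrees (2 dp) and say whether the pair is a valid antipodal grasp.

δ = 137.56°, invalid

α = atan 0.6 = 30.96°;  2α = 61.93°
edge 3: e_3 = (-0.75, +2.56);  n_3 = (+0.9597, +0.2812)
edge 4: e_4 = (-2.82, +1.71);  n_4 = (+0.5185, +0.8551)
∠(n_3, n_4) = 42.44°
δ = |180° − 42.44°| = 137.56°
137.56° > 2α = 61.93°  →  invalid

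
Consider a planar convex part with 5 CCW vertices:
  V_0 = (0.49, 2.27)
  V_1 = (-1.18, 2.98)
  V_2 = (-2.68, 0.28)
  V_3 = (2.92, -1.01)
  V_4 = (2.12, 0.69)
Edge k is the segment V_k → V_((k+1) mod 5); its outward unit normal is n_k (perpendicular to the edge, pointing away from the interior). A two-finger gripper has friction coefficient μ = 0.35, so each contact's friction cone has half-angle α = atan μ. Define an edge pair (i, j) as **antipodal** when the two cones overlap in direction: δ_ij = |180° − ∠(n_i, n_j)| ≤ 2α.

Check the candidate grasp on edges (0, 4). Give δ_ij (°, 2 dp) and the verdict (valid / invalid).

δ = 158.93°, invalid

α = atan 0.35 = 19.29°;  2α = 38.58°
edge 0: e_0 = (-1.67, +0.71);  n_0 = (+0.3913, +0.9203)
edge 4: e_4 = (-1.63, +1.58);  n_4 = (+0.6960, +0.7180)
∠(n_0, n_4) = 21.07°
δ = |180° − 21.07°| = 158.93°
158.93° > 2α = 38.58°  →  invalid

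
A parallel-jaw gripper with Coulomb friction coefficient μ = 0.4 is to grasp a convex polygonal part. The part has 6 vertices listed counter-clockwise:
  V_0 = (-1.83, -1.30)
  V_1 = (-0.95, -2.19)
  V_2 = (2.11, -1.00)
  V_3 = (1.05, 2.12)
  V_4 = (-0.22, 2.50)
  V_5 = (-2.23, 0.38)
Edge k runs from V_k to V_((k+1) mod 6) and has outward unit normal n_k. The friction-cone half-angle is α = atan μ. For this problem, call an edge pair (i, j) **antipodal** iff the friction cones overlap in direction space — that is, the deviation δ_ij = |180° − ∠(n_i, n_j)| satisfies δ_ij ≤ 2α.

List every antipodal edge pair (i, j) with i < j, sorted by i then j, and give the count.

count = 5; pairs: (0,2), (0,3), (1,3), (1,4), (2,5)

α = atan 0.4 = 21.80°;  2α = 43.60°
n_0 = (-0.7111, -0.7031)
n_1 = (+0.3624, -0.9320)
n_2 = (+0.9468, +0.3217)
n_3 = (+0.2867, +0.9580)
n_4 = (-0.7257, +0.6880)
n_5 = (-0.9728, -0.2316)
  (0,1): δ = 113.43°  ·
  (0,2): δ = 25.91°  ✓
  (0,3): δ = 28.67°  ✓
  (0,4): δ = 91.85°  ·
  (0,5): δ = 148.72°  ·
  (1,2): δ = 92.49°  ·
  (1,3): δ = 37.91°  ✓
  (1,4): δ = 25.28°  ✓
  (1,5): δ = 82.14°  ·
  (2,3): δ = 125.42°  ·
  (2,4): δ = 62.24°  ·
  (2,5): δ = 5.37°  ✓
  (3,4): δ = 116.82°  ·
  (3,5): δ = 59.95°  ·
  (4,5): δ = 123.13°  ·
antipodal pairs: 5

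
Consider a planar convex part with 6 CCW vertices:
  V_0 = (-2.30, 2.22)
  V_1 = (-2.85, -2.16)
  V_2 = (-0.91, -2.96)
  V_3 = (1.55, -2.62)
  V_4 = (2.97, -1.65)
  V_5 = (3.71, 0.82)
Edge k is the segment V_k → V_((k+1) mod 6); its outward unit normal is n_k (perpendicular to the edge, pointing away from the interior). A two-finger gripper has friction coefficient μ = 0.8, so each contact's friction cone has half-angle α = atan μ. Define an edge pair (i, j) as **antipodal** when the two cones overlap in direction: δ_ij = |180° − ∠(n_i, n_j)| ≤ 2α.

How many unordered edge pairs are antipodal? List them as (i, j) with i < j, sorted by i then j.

count = 6; pairs: (0,2), (0,3), (0,4), (1,5), (2,5), (3,5)

α = atan 0.8 = 38.66°;  2α = 77.32°
n_0 = (-0.9922, +0.1246)
n_1 = (-0.3812, -0.9245)
n_2 = (+0.1369, -0.9906)
n_3 = (+0.5641, -0.8257)
n_4 = (+0.9579, -0.2870)
n_5 = (+0.2269, +0.9739)
  (0,1): δ = 105.25°  ·
  (0,2): δ = 74.97°  ✓
  (0,3): δ = 48.51°  ✓
  (0,4): δ = 9.52°  ✓
  (0,5): δ = 84.04°  ·
  (1,2): δ = 149.72°  ·
  (1,3): δ = 123.25°  ·
  (1,4): δ = 84.27°  ·
  (1,5): δ = 9.30°  ✓
  (2,3): δ = 153.53°  ·
  (2,4): δ = 114.55°  ·
  (2,5): δ = 20.98°  ✓
  (3,4): δ = 141.01°  ·
  (3,5): δ = 47.45°  ✓
  (4,5): δ = 86.43°  ·
antipodal pairs: 6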